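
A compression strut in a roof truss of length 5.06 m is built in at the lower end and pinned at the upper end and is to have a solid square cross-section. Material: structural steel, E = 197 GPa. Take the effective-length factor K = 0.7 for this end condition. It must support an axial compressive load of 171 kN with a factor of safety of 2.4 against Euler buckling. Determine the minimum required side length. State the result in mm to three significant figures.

a ≈ 75.1 mm

Required P_cr = n·P = 2.4 × 171 = 410.4 kN
L_e = K·L = 0.7 × 5.06 = 3.542 m
Required I = P_cr·L_e²/(π²E) = 4.104×10^5 × 3.542² / (π² × 1.97×10^11) = 2.648×10^-6 m⁴
I_req = 2.648×10^6 mm⁴
Solid square: I = a⁴/12  ⇒  a = (12I)^(1/4) = (12×2.648×10^6)^(1/4) = 75.1 mm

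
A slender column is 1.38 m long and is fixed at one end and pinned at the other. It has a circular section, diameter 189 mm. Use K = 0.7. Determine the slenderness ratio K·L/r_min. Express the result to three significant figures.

For a solid circle r = d/4 = 189/4 = 47.25 mm
L_e = K·L = 0.7 × 1.38 m = 0.9660 m = 966.00 mm
λ = L_e / r_min = 966.00 / 47.25 = 20.4

λ ≈ 20.4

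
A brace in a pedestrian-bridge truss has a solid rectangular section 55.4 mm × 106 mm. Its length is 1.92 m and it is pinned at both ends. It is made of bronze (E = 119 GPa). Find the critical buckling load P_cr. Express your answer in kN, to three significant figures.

P_cr ≈ 479 kN

Buckling occurs about the weak axis: I_min = h·b³/12 with b = 55.4 mm (the shorter side).
I_min = 106×55.4³/12 = 1.502×10^6 mm⁴
I = 1.502×10^6 mm⁴ = 1.502×10^-6 m⁴
Effective length L_e = K·L = 1 × 1.92 = 1.920 m
P_cr = π²EI / L_e² = π² × 119×10⁹ × 1.502×10^-6 / 1.920² = 4.785×10^5 N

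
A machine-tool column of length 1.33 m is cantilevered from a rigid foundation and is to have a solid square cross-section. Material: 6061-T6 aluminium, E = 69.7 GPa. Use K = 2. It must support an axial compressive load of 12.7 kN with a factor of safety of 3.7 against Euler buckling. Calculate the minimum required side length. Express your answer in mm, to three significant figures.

Required P_cr = n·P = 3.7 × 12.7 = 46.99 kN
L_e = K·L = 2 × 1.33 = 2.660 m
Required I = P_cr·L_e²/(π²E) = 4.699×10^4 × 2.660² / (π² × 6.97×10^10) = 4.833×10^-7 m⁴
I_req = 4.833×10^5 mm⁴
Solid square: I = a⁴/12  ⇒  a = (12I)^(1/4) = (12×4.833×10^5)^(1/4) = 49.1 mm

a ≈ 49.1 mm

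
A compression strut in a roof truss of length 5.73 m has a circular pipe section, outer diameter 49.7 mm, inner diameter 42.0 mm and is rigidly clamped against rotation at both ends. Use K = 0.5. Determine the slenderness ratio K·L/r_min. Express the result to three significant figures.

d_o = 49.7 mm, d_i = 42.0 mm
I = π(d_o⁴ − d_i⁴)/64 = π(49.7⁴ − 42.00⁴)/64 = 1.468×10^5 mm⁴
A = 554.6 mm²;  r_min = √(I/A) = √(1.468×10^5/554.6) = 16.27 mm
L_e = K·L = 0.5 × 5.73 m = 2.865 m = 2865.0 mm
λ = L_e / r_min = 2865.0 / 16.27 = 176

λ ≈ 176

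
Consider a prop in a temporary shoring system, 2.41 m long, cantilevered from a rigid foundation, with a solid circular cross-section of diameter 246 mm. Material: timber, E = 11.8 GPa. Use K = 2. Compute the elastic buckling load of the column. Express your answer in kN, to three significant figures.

P_cr ≈ 901 kN

I = πd⁴/64 = π×246⁴/64 = 1.798×10^8 mm⁴
I = 1.798×10^8 mm⁴ = 1.798×10^-4 m⁴
Effective length L_e = K·L = 2 × 2.41 = 4.820 m
P_cr = π²EI / L_e² = π² × 11.8×10⁹ × 1.798×10^-4 / 4.820² = 9.012×10^5 N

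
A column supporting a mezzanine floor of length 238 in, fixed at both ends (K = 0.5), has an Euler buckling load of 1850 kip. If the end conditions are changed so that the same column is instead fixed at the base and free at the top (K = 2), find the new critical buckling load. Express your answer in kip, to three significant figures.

P_cr ∝ 1/K², so P_cr,new = P_cr,old × (K_old/K_new)² = 1850 × (0.5/2)²
= 1850 × 0.06250 = 116 kip

P_cr ≈ 116 kip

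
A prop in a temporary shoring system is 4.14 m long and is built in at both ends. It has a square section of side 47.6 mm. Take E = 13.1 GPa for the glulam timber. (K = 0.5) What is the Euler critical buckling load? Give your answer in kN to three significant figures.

P_cr ≈ 12.9 kN

I = a⁴/12 = 47.6⁴/12 = 4.278×10^5 mm⁴
I = 4.278×10^5 mm⁴ = 4.278×10^-7 m⁴
Effective length L_e = K·L = 0.5 × 4.14 = 2.070 m
P_cr = π²EI / L_e² = π² × 13.1×10⁹ × 4.278×10^-7 / 2.070² = 1.291×10^4 N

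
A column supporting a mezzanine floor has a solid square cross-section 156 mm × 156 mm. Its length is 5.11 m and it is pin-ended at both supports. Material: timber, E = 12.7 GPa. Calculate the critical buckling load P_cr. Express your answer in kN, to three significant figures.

P_cr ≈ 237 kN

I = a⁴/12 = 156⁴/12 = 4.935×10^7 mm⁴
I = 4.935×10^7 mm⁴ = 4.935×10^-5 m⁴
Effective length L_e = K·L = 1 × 5.11 = 5.110 m
P_cr = π²EI / L_e² = π² × 12.7×10⁹ × 4.935×10^-5 / 5.110² = 2.369×10^5 N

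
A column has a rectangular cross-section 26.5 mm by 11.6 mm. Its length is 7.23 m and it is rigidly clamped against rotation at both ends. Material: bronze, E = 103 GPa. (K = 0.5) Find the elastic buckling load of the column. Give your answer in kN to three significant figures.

P_cr ≈ 0.268 kN

Buckling occurs about the weak axis: I_min = h·b³/12 with b = 11.6 mm (the shorter side).
I_min = 26.5×11.6³/12 = 3.447×10^3 mm⁴
I = 3.447×10^3 mm⁴ = 3.447×10^-9 m⁴
Effective length L_e = K·L = 0.5 × 7.23 = 3.615 m
P_cr = π²EI / L_e² = π² × 103×10⁹ × 3.447×10^-9 / 3.615² = 268.1 N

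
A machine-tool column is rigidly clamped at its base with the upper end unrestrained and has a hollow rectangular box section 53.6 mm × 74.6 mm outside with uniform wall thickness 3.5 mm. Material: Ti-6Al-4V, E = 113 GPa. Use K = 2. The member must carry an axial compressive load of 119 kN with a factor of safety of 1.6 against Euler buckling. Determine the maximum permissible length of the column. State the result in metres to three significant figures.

L_max ≈ 0.753 m

Inner dimensions: h_i = 74.6 − 2×3.5 = 67.60 mm, b_i = 53.6 − 2×3.5 = 46.60 mm
Weak-axis I_min = (h_o·b_o³ − h_i·b_i³)/12 with b_o = 53.6, b_i = 46.60 mm (shorter outer/inner sides).
I_min = (74.6×53.6³ − 67.60×46.60³)/12 = 3.872×10^5 mm⁴
I = 3.872×10^-7 m⁴
Required critical load P_cr = n·P = 1.6 × 119 = 190.4 kN = 1.904×10^5 N
From P_cr = π²EI/(K·L)²:  L = (1/K)·√(π²EI/P_cr) = (1/2)·√(π²×1.13×10^11×3.872×10^-7/1.904×10^5)
L = 0.753 m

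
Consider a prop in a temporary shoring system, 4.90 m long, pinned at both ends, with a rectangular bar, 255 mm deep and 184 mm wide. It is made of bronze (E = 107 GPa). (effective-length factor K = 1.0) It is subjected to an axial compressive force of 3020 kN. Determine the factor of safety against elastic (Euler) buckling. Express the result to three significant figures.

Buckling occurs about the weak axis: I_min = h·b³/12 with b = 184 mm (the shorter side).
I_min = 255×184³/12 = 1.324×10^8 mm⁴
I = 1.324×10^8 mm⁴ = 1.324×10^-4 m⁴
Effective length L_e = K·L = 1 × 4.90 = 4.900 m
P_cr = π²EI / L_e² = π² × 107×10⁹ × 1.324×10^-4 / 4.900² = 5.822×10^6 N
Factor of safety n = P_cr / P = 5822.4 / 3020 = 1.93

n ≈ 1.93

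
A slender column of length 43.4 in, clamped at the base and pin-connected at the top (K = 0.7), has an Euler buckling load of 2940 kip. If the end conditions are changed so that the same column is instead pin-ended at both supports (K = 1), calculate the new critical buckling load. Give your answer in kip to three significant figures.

P_cr ≈ 1440 kip

P_cr ∝ 1/K², so P_cr,new = P_cr,old × (K_old/K_new)² = 2940 × (0.7/1)²
= 2940 × 0.4900 = 1440 kip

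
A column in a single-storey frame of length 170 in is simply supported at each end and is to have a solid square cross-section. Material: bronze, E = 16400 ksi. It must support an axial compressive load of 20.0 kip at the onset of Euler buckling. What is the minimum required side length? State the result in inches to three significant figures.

L_e = K·L = 1 × 170 = 170.0 in
Required I = P_cr·L_e²/(π²E) = 2.000×10^4 × 170.0² / (π² × 1.64×10^7) = 3.571 in⁴
Solid square: I = a⁴/12  ⇒  a = (12I)^(1/4) = (12×3.571)^(1/4) = 2.56 in

a ≈ 2.56 in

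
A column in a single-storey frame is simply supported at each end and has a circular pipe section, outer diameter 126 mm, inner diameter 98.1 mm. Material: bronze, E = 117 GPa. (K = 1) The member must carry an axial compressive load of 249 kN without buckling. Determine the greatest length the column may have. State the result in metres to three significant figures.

d_o = 126 mm, d_i = 98.1 mm
I = π(d_o⁴ − d_i⁴)/64 = π(126⁴ − 98.10⁴)/64 = 7.826×10^6 mm⁴
I = 7.826×10^-6 m⁴
At the buckling limit P_cr = P = 2.490×10^5 N
From P_cr = π²EI/(K·L)²:  L = (1/K)·√(π²EI/P_cr) = (1/1)·√(π²×1.17×10^11×7.826×10^-6/2.490×10^5)
L = 6.02 m

L_max ≈ 6.02 m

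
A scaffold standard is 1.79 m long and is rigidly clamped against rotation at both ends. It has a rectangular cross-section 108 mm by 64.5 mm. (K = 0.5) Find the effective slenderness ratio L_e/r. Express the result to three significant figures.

λ ≈ 48.1

For a rectangle r_min = b/√12 = 64.5/√12 = 18.62 mm
L_e = K·L = 0.5 × 1.79 m = 0.8950 m = 895.00 mm
λ = L_e / r_min = 895.00 / 18.62 = 48.1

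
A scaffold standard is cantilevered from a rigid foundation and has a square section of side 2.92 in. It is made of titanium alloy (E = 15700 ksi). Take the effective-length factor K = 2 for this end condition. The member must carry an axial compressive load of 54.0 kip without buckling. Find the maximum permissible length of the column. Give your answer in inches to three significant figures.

L_max ≈ 65.9 in

I = a⁴/12 = 2.92⁴/12 = 6.058 in⁴
At the buckling limit P_cr = P = 5.400×10^4 lb
From P_cr = π²EI/(K·L)²:  L = (1/K)·√(π²EI/P_cr) = (1/2)·√(π²×1.57×10^7×6.058/5.400×10^4)
L = 65.9 in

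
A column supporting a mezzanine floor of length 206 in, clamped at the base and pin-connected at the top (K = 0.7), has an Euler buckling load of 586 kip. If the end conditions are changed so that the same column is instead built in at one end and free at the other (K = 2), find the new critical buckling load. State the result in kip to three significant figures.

P_cr ≈ 71.8 kip

P_cr ∝ 1/K², so P_cr,new = P_cr,old × (K_old/K_new)² = 586 × (0.7/2)²
= 586 × 0.1225 = 71.8 kip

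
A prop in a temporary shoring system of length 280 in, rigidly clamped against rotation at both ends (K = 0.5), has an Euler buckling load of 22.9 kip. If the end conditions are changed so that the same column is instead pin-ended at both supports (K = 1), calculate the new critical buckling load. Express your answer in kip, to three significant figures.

P_cr ≈ 5.72 kip

P_cr ∝ 1/K², so P_cr,new = P_cr,old × (K_old/K_new)² = 22.9 × (0.5/1)²
= 22.9 × 0.2500 = 5.72 kip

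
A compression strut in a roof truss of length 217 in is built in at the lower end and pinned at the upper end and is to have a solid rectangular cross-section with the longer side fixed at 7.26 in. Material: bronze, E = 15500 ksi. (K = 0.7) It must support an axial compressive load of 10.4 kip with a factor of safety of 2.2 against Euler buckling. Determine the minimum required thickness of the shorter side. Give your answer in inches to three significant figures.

Required P_cr = n·P = 2.2 × 10.4 = 22.88 kip
L_e = K·L = 0.7 × 217 = 151.9 in
Required I = P_cr·L_e²/(π²E) = 2.288×10^4 × 151.9² / (π² × 1.55×10^7) = 3.451 in⁴
Rectangle, weak axis: I_min = h·b³/12 with h = 7.26 in fixed  ⇒  b = (12I/h)^(1/3) = 1.79 in

b ≈ 1.79 in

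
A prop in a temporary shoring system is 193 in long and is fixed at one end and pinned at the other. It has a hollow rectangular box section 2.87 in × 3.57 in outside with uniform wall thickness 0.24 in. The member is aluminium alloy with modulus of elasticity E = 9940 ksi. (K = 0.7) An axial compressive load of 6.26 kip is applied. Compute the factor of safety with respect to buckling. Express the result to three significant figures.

Inner dimensions: h_i = 3.57 − 2×0.24 = 3.090 in, b_i = 2.87 − 2×0.24 = 2.390 in
Weak-axis I_min = (h_o·b_o³ − h_i·b_i³)/12 with b_o = 2.87, b_i = 2.390 in (shorter outer/inner sides).
I_min = (3.57×2.87³ − 3.090×2.390³)/12 = 3.518 in⁴
Effective length L_e = K·L = 0.7 × 193 = 135.1 in
P_cr = π²EI / L_e² = π² × 9940×10³ × 3.518 / 135.1² = 1.891×10^4 lb
Factor of safety n = P_cr / P = 18.906 / 6.26 = 3.02

n ≈ 3.02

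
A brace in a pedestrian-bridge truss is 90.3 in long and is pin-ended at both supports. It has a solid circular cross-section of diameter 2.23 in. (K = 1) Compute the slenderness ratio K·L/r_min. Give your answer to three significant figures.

λ ≈ 162

For a solid circle r = d/4 = 2.23/4 = 0.5575 in
L_e = K·L = 1 × 90.3 = 90.30 in
λ = L_e / r_min = 90.300 / 0.5575 = 162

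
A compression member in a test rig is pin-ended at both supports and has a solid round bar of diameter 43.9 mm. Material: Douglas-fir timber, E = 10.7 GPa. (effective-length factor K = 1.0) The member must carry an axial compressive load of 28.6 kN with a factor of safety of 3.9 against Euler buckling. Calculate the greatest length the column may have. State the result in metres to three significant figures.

L_max ≈ 0.415 m

I = πd⁴/64 = π×43.9⁴/64 = 1.823×10^5 mm⁴
I = 1.823×10^-7 m⁴
Required critical load P_cr = n·P = 3.9 × 28.6 = 111.5 kN = 1.115×10^5 N
From P_cr = π²EI/(K·L)²:  L = (1/K)·√(π²EI/P_cr) = (1/1)·√(π²×1.07×10^10×1.823×10^-7/1.115×10^5)
L = 0.415 m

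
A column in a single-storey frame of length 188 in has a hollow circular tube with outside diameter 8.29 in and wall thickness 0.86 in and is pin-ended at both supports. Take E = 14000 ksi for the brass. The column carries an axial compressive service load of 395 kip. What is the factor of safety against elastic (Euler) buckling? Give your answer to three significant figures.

Inner diameter d_i = 8.29 − 2×0.86 = 6.570 in
I = π(d_o⁴ − d_i⁴)/64 = π(8.29⁴ − 6.570⁴)/64 = 140.4 in⁴
Effective length L_e = K·L = 1 × 188 = 188.0 in
P_cr = π²EI / L_e² = π² × 14000×10³ × 140.4 / 188.0² = 5.488×10^5 lb
Factor of safety n = P_cr / P = 548.80 / 395 = 1.39

n ≈ 1.39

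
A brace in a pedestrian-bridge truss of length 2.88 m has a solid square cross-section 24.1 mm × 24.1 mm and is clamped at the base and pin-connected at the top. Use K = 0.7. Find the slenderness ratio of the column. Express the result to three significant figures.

For a square r = a/√12 = 24.1/√12 = 6.957 mm
L_e = K·L = 0.7 × 2.88 m = 2.016 m = 2016.0 mm
λ = L_e / r_min = 2016.0 / 6.957 = 290

λ ≈ 290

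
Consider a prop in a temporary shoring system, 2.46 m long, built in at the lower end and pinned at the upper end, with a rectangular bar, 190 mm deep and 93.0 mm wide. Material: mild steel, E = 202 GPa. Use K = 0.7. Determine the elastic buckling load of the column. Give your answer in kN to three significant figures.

P_cr ≈ 8560 kN

Buckling occurs about the weak axis: I_min = h·b³/12 with b = 93.0 mm (the shorter side).
I_min = 190×93.0³/12 = 1.274×10^7 mm⁴
I = 1.274×10^7 mm⁴ = 1.274×10^-5 m⁴
Effective length L_e = K·L = 0.7 × 2.46 = 1.722 m
P_cr = π²EI / L_e² = π² × 202×10⁹ × 1.274×10^-5 / 1.722² = 8.563×10^6 N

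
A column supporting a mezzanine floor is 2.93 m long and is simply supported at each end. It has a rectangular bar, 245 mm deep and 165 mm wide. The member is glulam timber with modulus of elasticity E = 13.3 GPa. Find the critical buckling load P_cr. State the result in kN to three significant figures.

Buckling occurs about the weak axis: I_min = h·b³/12 with b = 165 mm (the shorter side).
I_min = 245×165³/12 = 9.171×10^7 mm⁴
I = 9.171×10^7 mm⁴ = 9.171×10^-5 m⁴
Effective length L_e = K·L = 1 × 2.93 = 2.930 m
P_cr = π²EI / L_e² = π² × 13.3×10⁹ × 9.171×10^-5 / 2.930² = 1.402×10^6 N

P_cr ≈ 1400 kN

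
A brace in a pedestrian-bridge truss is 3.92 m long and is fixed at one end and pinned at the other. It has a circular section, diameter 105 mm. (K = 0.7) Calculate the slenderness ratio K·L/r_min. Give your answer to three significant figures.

I = πd⁴/64 = π×105⁴/64 = 5.967×10^6 mm⁴
A = 8.659×10^3 mm²;  r_min = √(I/A) = √(5.967×10^6/8.659×10^3) = 26.25 mm
L_e = K·L = 0.7 × 3.92 m = 2.744 m = 2744.0 mm
λ = L_e / r_min = 2744.0 / 26.25 = 105

λ ≈ 105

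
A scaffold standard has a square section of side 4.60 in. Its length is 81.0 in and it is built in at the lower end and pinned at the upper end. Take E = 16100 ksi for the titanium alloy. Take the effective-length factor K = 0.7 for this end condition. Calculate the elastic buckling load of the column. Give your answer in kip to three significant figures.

I = a⁴/12 = 4.60⁴/12 = 37.31 in⁴
Effective length L_e = K·L = 0.7 × 81.0 = 56.70 in
P_cr = π²EI / L_e² = π² × 16100×10³ × 37.31 / 56.70² = 1.844×10^6 lb

P_cr ≈ 1840 kip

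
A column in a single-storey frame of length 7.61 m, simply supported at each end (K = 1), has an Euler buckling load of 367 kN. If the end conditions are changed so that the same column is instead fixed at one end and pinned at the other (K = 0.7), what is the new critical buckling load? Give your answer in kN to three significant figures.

P_cr ∝ 1/K², so P_cr,new = P_cr,old × (K_old/K_new)² = 367 × (1/0.7)²
= 367 × 2.041 = 749 kN

P_cr ≈ 749 kN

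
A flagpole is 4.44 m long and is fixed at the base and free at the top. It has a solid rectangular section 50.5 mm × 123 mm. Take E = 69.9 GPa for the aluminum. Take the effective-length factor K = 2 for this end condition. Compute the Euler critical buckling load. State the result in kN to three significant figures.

Buckling occurs about the weak axis: I_min = h·b³/12 with b = 50.5 mm (the shorter side).
I_min = 123×50.5³/12 = 1.320×10^6 mm⁴
I = 1.320×10^6 mm⁴ = 1.320×10^-6 m⁴
Effective length L_e = K·L = 2 × 4.44 = 8.880 m
P_cr = π²EI / L_e² = π² × 69.9×10⁹ × 1.320×10^-6 / 8.880² = 1.155×10^4 N

P_cr ≈ 11.5 kN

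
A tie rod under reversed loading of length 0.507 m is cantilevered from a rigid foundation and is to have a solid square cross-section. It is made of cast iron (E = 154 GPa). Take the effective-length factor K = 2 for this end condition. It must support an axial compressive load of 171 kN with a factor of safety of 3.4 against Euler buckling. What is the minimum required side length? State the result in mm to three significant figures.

a ≈ 46.6 mm

Required P_cr = n·P = 3.4 × 171 = 581.4 kN
L_e = K·L = 2 × 0.507 = 1.014 m
Required I = P_cr·L_e²/(π²E) = 5.814×10^5 × 1.014² / (π² × 1.54×10^11) = 3.933×10^-7 m⁴
I_req = 3.933×10^5 mm⁴
Solid square: I = a⁴/12  ⇒  a = (12I)^(1/4) = (12×3.933×10^5)^(1/4) = 46.6 mm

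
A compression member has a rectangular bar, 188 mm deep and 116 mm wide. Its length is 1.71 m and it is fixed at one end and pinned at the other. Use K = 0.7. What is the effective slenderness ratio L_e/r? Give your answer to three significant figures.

For a rectangle r_min = b/√12 = 116/√12 = 33.49 mm
L_e = K·L = 0.7 × 1.71 m = 1.197 m = 1197.0 mm
λ = L_e / r_min = 1197.0 / 33.49 = 35.7

λ ≈ 35.7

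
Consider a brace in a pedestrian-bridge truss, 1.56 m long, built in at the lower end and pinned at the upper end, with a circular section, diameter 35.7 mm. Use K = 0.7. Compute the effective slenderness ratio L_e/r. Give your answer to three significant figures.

λ ≈ 122

For a solid circle r = d/4 = 35.7/4 = 8.925 mm
L_e = K·L = 0.7 × 1.56 m = 1.092 m = 1092.0 mm
λ = L_e / r_min = 1092.0 / 8.925 = 122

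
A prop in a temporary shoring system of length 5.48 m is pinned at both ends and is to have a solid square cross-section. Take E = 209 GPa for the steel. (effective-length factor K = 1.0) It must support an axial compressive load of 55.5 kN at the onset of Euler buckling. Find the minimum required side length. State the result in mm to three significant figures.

a ≈ 55.8 mm

L_e = K·L = 1 × 5.48 = 5.480 m
Required I = P_cr·L_e²/(π²E) = 5.550×10^4 × 5.480² / (π² × 2.09×10^11) = 8.080×10^-7 m⁴
I_req = 8.080×10^5 mm⁴
Solid square: I = a⁴/12  ⇒  a = (12I)^(1/4) = (12×8.080×10^5)^(1/4) = 55.8 mm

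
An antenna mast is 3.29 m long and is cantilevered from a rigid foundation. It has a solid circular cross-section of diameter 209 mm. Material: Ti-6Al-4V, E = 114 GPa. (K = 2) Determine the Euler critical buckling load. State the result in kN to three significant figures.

I = πd⁴/64 = π×209⁴/64 = 9.366×10^7 mm⁴
I = 9.366×10^7 mm⁴ = 9.366×10^-5 m⁴
Effective length L_e = K·L = 2 × 3.29 = 6.580 m
P_cr = π²EI / L_e² = π² × 114×10⁹ × 9.366×10^-5 / 6.580² = 2.434×10^6 N

P_cr ≈ 2430 kN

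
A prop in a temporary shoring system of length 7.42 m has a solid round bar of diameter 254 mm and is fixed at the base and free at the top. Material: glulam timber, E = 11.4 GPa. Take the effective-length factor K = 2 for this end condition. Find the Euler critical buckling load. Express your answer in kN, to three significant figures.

P_cr ≈ 104 kN

I = πd⁴/64 = π×254⁴/64 = 2.043×10^8 mm⁴
I = 2.043×10^8 mm⁴ = 2.043×10^-4 m⁴
Effective length L_e = K·L = 2 × 7.42 = 14.84 m
P_cr = π²EI / L_e² = π² × 11.4×10⁹ × 2.043×10^-4 / 14.84² = 1.044×10^5 N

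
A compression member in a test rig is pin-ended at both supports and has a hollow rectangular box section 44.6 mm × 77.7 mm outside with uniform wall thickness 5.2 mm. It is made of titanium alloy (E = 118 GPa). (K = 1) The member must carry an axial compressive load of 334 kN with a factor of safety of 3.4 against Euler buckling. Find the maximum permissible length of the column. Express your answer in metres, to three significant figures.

L_max ≈ 0.599 m

Inner dimensions: h_i = 77.7 − 2×5.2 = 67.30 mm, b_i = 44.6 − 2×5.2 = 34.20 mm
Weak-axis I_min = (h_o·b_o³ − h_i·b_i³)/12 with b_o = 44.6, b_i = 34.20 mm (shorter outer/inner sides).
I_min = (77.7×44.6³ − 67.30×34.20³)/12 = 3.501×10^5 mm⁴
I = 3.501×10^-7 m⁴
Required critical load P_cr = n·P = 3.4 × 334 = 1136 kN = 1.136×10^6 N
From P_cr = π²EI/(K·L)²:  L = (1/K)·√(π²EI/P_cr) = (1/1)·√(π²×1.18×10^11×3.501×10^-7/1.136×10^6)
L = 0.599 m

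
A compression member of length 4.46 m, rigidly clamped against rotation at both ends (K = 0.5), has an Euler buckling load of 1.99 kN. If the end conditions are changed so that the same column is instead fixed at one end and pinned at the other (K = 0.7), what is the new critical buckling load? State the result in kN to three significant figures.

P_cr ∝ 1/K², so P_cr,new = P_cr,old × (K_old/K_new)² = 1.99 × (0.5/0.7)²
= 1.99 × 0.5102 = 1.02 kN

P_cr ≈ 1.02 kN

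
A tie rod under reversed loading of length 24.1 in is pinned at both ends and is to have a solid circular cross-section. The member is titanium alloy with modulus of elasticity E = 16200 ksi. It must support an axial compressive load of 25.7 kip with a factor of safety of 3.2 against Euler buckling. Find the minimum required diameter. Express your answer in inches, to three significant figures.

d ≈ 1.57 in

Required P_cr = n·P = 3.2 × 25.7 = 82.24 kip
L_e = K·L = 1 × 24.1 = 24.10 in
Required I = P_cr·L_e²/(π²E) = 8.224×10^4 × 24.10² / (π² × 1.62×10^7) = 0.2987 in⁴
Solid circle: I = πd⁴/64  ⇒  d = (64I/π)^(1/4) = (64×0.2987/π)^(1/4) = 1.57 in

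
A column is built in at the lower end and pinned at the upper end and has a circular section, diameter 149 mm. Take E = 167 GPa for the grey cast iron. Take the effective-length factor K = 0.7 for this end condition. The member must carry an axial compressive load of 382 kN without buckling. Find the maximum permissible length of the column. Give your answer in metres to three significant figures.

I = πd⁴/64 = π×149⁴/64 = 2.419×10^7 mm⁴
I = 2.419×10^-5 m⁴
At the buckling limit P_cr = P = 3.820×10^5 N
From P_cr = π²EI/(K·L)²:  L = (1/K)·√(π²EI/P_cr) = (1/0.7)·√(π²×1.67×10^11×2.419×10^-5/3.820×10^5)
L = 14.6 m

L_max ≈ 14.6 m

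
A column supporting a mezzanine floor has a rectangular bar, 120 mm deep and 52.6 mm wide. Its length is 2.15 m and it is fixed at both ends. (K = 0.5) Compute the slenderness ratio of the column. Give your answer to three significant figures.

For a rectangle r_min = b/√12 = 52.6/√12 = 15.18 mm
L_e = K·L = 0.5 × 2.15 m = 1.075 m = 1075.0 mm
λ = L_e / r_min = 1075.0 / 15.18 = 70.8

λ ≈ 70.8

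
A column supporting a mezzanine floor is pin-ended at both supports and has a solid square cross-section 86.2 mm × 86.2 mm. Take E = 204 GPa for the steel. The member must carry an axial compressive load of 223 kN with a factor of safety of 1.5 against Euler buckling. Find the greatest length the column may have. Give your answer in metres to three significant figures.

I = a⁴/12 = 86.2⁴/12 = 4.601×10^6 mm⁴
I = 4.601×10^-6 m⁴
Required critical load P_cr = n·P = 1.5 × 223 = 334.5 kN = 3.345×10^5 N
From P_cr = π²EI/(K·L)²:  L = (1/K)·√(π²EI/P_cr) = (1/1)·√(π²×2.04×10^11×4.601×10^-6/3.345×10^5)
L = 5.26 m

L_max ≈ 5.26 m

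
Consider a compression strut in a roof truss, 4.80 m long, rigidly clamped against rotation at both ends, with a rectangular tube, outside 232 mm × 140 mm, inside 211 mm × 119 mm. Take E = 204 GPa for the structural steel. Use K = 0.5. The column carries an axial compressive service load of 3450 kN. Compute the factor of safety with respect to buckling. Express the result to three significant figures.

n ≈ 2.37

Weak-axis I_min = (h_o·b_o³ − h_i·b_i³)/12 with b_o = 140, b_i = 119.0 mm (shorter outer/inner sides).
I_min = (232×140³ − 211.0×119.0³)/12 = 2.342×10^7 mm⁴
I = 2.342×10^7 mm⁴ = 2.342×10^-5 m⁴
Effective length L_e = K·L = 0.5 × 4.80 = 2.400 m
P_cr = π²EI / L_e² = π² × 204×10⁹ × 2.342×10^-5 / 2.400² = 8.186×10^6 N
Factor of safety n = P_cr / P = 8186.4 / 3450 = 2.37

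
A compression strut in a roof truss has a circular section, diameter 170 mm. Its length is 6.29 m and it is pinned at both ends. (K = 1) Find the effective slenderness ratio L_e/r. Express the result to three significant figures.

For a solid circle r = d/4 = 170/4 = 42.50 mm
L_e = K·L = 1 × 6.29 m = 6.290 m = 6290.0 mm
λ = L_e / r_min = 6290.0 / 42.50 = 148

λ ≈ 148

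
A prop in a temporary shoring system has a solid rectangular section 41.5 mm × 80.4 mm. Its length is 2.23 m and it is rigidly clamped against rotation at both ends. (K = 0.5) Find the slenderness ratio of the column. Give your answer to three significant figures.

λ ≈ 93.1

For a rectangle r_min = b/√12 = 41.5/√12 = 11.98 mm
L_e = K·L = 0.5 × 2.23 m = 1.115 m = 1115.0 mm
λ = L_e / r_min = 1115.0 / 11.98 = 93.1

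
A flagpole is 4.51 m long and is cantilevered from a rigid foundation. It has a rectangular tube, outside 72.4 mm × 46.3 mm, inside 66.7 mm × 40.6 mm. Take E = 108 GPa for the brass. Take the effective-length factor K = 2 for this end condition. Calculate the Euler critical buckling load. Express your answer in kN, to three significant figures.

Weak-axis I_min = (h_o·b_o³ − h_i·b_i³)/12 with b_o = 46.3, b_i = 40.60 mm (shorter outer/inner sides).
I_min = (72.4×46.3³ − 66.70×40.60³)/12 = 2.268×10^5 mm⁴
I = 2.268×10^5 mm⁴ = 2.268×10^-7 m⁴
Effective length L_e = K·L = 2 × 4.51 = 9.020 m
P_cr = π²EI / L_e² = π² × 108×10⁹ × 2.268×10^-7 / 9.020² = 2.972×10^3 N

P_cr ≈ 2.97 kN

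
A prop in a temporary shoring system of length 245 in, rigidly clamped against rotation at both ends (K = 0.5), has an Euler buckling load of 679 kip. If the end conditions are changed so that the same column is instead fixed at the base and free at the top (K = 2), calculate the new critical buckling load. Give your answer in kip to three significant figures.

P_cr ≈ 42.4 kip

P_cr ∝ 1/K², so P_cr,new = P_cr,old × (K_old/K_new)² = 679 × (0.5/2)²
= 679 × 0.06250 = 42.4 kip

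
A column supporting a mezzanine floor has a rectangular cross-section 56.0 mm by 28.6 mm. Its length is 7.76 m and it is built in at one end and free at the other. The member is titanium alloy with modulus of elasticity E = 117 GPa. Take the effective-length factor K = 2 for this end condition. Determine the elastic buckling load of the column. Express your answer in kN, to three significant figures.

P_cr ≈ 0.523 kN

Buckling occurs about the weak axis: I_min = h·b³/12 with b = 28.6 mm (the shorter side).
I_min = 56.0×28.6³/12 = 1.092×10^5 mm⁴
I = 1.092×10^5 mm⁴ = 1.092×10^-7 m⁴
Effective length L_e = K·L = 2 × 7.76 = 15.52 m
P_cr = π²EI / L_e² = π² × 117×10⁹ × 1.092×10^-7 / 15.52² = 523.4 N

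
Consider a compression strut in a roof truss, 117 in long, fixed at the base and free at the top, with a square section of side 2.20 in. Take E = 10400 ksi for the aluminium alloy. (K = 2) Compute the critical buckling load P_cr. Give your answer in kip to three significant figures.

I = a⁴/12 = 2.20⁴/12 = 1.952 in⁴
Effective length L_e = K·L = 2 × 117 = 234.0 in
P_cr = π²EI / L_e² = π² × 10400×10³ × 1.952 / 234.0² = 3.659×10^3 lb

P_cr ≈ 3.66 kip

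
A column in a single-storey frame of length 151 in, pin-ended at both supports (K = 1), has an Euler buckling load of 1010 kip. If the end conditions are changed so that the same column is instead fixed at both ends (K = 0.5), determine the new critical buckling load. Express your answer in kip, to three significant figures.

P_cr ∝ 1/K², so P_cr,new = P_cr,old × (K_old/K_new)² = 1010 × (1/0.5)²
= 1010 × 4.000 = 4040 kip

P_cr ≈ 4040 kip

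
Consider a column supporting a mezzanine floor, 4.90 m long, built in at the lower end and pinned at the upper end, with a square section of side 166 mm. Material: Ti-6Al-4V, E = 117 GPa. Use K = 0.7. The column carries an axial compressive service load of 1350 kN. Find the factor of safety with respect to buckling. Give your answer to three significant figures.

I = a⁴/12 = 166⁴/12 = 6.328×10^7 mm⁴
I = 6.328×10^7 mm⁴ = 6.328×10^-5 m⁴
Effective length L_e = K·L = 0.7 × 4.90 = 3.430 m
P_cr = π²EI / L_e² = π² × 117×10⁹ × 6.328×10^-5 / 3.430² = 6.211×10^6 N
Factor of safety n = P_cr / P = 6210.8 / 1350 = 4.60

n ≈ 4.60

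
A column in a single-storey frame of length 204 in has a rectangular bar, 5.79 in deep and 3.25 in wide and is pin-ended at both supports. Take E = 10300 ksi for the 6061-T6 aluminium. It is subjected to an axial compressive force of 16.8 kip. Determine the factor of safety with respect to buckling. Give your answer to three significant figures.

Buckling occurs about the weak axis: I_min = h·b³/12 with b = 3.25 in (the shorter side).
I_min = 5.79×3.25³/12 = 16.56 in⁴
Effective length L_e = K·L = 1 × 204 = 204.0 in
P_cr = π²EI / L_e² = π² × 10300×10³ × 16.56 / 204.0² = 4.046×10^4 lb
Factor of safety n = P_cr / P = 40.460 / 16.8 = 2.41

n ≈ 2.41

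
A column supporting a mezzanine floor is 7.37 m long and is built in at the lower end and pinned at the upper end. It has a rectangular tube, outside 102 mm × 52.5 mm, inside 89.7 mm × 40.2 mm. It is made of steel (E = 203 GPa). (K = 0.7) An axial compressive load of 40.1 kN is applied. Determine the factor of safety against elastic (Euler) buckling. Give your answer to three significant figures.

Weak-axis I_min = (h_o·b_o³ − h_i·b_i³)/12 with b_o = 52.5, b_i = 40.20 mm (shorter outer/inner sides).
I_min = (102×52.5³ − 89.70×40.20³)/12 = 7.444×10^5 mm⁴
I = 7.444×10^5 mm⁴ = 7.444×10^-7 m⁴
Effective length L_e = K·L = 0.7 × 7.37 = 5.159 m
P_cr = π²EI / L_e² = π² × 203×10⁹ × 7.444×10^-7 / 5.159² = 5.603×10^4 N
Factor of safety n = P_cr / P = 56.034 / 40.1 = 1.40

n ≈ 1.40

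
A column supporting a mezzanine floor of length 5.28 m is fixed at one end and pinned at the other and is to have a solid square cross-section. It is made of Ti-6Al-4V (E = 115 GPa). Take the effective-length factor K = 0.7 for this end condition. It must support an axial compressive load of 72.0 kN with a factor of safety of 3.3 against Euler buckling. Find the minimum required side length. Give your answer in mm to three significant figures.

a ≈ 76.5 mm

Required P_cr = n·P = 3.3 × 72.0 = 237.6 kN
L_e = K·L = 0.7 × 5.28 = 3.696 m
Required I = P_cr·L_e²/(π²E) = 2.376×10^5 × 3.696² / (π² × 1.15×10^11) = 2.860×10^-6 m⁴
I_req = 2.860×10^6 mm⁴
Solid square: I = a⁴/12  ⇒  a = (12I)^(1/4) = (12×2.860×10^6)^(1/4) = 76.5 mm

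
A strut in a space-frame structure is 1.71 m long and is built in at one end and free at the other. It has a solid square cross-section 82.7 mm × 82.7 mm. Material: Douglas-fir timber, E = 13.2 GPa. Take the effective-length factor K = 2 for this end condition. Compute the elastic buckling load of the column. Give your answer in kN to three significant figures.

I = a⁴/12 = 82.7⁴/12 = 3.898×10^6 mm⁴
I = 3.898×10^6 mm⁴ = 3.898×10^-6 m⁴
Effective length L_e = K·L = 2 × 1.71 = 3.420 m
P_cr = π²EI / L_e² = π² × 13.2×10⁹ × 3.898×10^-6 / 3.420² = 4.342×10^4 N

P_cr ≈ 43.4 kN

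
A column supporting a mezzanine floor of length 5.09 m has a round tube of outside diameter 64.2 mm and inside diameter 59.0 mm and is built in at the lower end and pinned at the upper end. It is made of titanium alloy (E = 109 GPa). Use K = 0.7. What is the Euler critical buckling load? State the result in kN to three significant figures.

P_cr ≈ 20.3 kN

d_o = 64.2 mm, d_i = 59.0 mm
I = π(d_o⁴ − d_i⁴)/64 = π(64.2⁴ − 59.00⁴)/64 = 2.391×10^5 mm⁴
I = 2.391×10^5 mm⁴ = 2.391×10^-7 m⁴
Effective length L_e = K·L = 0.7 × 5.09 = 3.563 m
P_cr = π²EI / L_e² = π² × 109×10⁹ × 2.391×10^-7 / 3.563² = 2.026×10^4 N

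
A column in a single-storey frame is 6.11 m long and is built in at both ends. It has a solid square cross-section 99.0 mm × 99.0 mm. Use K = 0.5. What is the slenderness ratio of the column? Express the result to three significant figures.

λ ≈ 107

For a square r = a/√12 = 99.0/√12 = 28.58 mm
L_e = K·L = 0.5 × 6.11 m = 3.055 m = 3055.0 mm
λ = L_e / r_min = 3055.0 / 28.58 = 107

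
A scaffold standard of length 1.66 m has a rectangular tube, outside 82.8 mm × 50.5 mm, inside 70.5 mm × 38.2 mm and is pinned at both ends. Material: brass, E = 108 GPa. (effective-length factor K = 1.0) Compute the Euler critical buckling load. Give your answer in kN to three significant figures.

P_cr ≈ 217 kN

Weak-axis I_min = (h_o·b_o³ − h_i·b_i³)/12 with b_o = 50.5, b_i = 38.20 mm (shorter outer/inner sides).
I_min = (82.8×50.5³ − 70.50×38.20³)/12 = 5.611×10^5 mm⁴
I = 5.611×10^5 mm⁴ = 5.611×10^-7 m⁴
Effective length L_e = K·L = 1 × 1.66 = 1.660 m
P_cr = π²EI / L_e² = π² × 108×10⁹ × 5.611×10^-7 / 1.660² = 2.171×10^5 N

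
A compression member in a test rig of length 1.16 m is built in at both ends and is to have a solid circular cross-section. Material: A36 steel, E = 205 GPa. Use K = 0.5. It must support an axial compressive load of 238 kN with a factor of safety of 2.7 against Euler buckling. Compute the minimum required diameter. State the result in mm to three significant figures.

d ≈ 38.4 mm

Required P_cr = n·P = 2.7 × 238 = 642.6 kN
L_e = K·L = 0.5 × 1.16 = 0.5800 m
Required I = P_cr·L_e²/(π²E) = 6.426×10^5 × 0.5800² / (π² × 2.05×10^11) = 1.068×10^-7 m⁴
I_req = 1.068×10^5 mm⁴
Solid circle: I = πd⁴/64  ⇒  d = (64I/π)^(1/4) = (64×1.068×10^5/π)^(1/4) = 38.4 mm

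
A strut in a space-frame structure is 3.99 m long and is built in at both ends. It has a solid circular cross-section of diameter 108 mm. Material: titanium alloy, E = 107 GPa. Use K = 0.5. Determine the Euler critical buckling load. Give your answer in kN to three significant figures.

P_cr ≈ 1770 kN

I = πd⁴/64 = π×108⁴/64 = 6.678×10^6 mm⁴
I = 6.678×10^6 mm⁴ = 6.678×10^-6 m⁴
Effective length L_e = K·L = 0.5 × 3.99 = 1.995 m
P_cr = π²EI / L_e² = π² × 107×10⁹ × 6.678×10^-6 / 1.995² = 1.772×10^6 N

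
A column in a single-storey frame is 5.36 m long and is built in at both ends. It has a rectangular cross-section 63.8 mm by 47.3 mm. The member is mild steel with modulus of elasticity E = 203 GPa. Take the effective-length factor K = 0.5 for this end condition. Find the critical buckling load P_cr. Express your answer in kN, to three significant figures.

P_cr ≈ 157 kN

Buckling occurs about the weak axis: I_min = h·b³/12 with b = 47.3 mm (the shorter side).
I_min = 63.8×47.3³/12 = 5.626×10^5 mm⁴
I = 5.626×10^5 mm⁴ = 5.626×10^-7 m⁴
Effective length L_e = K·L = 0.5 × 5.36 = 2.680 m
P_cr = π²EI / L_e² = π² × 203×10⁹ × 5.626×10^-7 / 2.680² = 1.569×10^5 N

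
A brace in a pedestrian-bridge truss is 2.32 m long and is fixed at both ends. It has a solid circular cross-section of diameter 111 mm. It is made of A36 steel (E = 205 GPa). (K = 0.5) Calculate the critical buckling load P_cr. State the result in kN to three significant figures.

P_cr ≈ 11200 kN

I = πd⁴/64 = π×111⁴/64 = 7.452×10^6 mm⁴
I = 7.452×10^6 mm⁴ = 7.452×10^-6 m⁴
Effective length L_e = K·L = 0.5 × 2.32 = 1.160 m
P_cr = π²EI / L_e² = π² × 205×10⁹ × 7.452×10^-6 / 1.160² = 1.120×10^7 N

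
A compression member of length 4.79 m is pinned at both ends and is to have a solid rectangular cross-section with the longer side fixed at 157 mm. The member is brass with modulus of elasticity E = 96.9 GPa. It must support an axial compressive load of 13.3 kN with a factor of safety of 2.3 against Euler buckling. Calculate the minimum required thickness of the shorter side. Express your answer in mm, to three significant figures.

Required P_cr = n·P = 2.3 × 13.3 = 30.59 kN
L_e = K·L = 1 × 4.79 = 4.790 m
Required I = P_cr·L_e²/(π²E) = 3.059×10^4 × 4.790² / (π² × 9.69×10^10) = 7.339×10^-7 m⁴
I_req = 7.339×10^5 mm⁴
Rectangle, weak axis: I_min = h·b³/12 with h = 157 mm fixed  ⇒  b = (12I/h)^(1/3) = 38.3 mm

b ≈ 38.3 mm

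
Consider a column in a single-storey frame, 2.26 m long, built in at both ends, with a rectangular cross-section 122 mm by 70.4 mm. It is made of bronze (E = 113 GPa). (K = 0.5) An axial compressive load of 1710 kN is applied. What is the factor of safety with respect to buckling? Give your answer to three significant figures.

Buckling occurs about the weak axis: I_min = h·b³/12 with b = 70.4 mm (the shorter side).
I_min = 122×70.4³/12 = 3.547×10^6 mm⁴
I = 3.547×10^6 mm⁴ = 3.547×10^-6 m⁴
Effective length L_e = K·L = 0.5 × 2.26 = 1.130 m
P_cr = π²EI / L_e² = π² × 113×10⁹ × 3.547×10^-6 / 1.130² = 3.098×10^6 N
Factor of safety n = P_cr / P = 3098.3 / 1710 = 1.81

n ≈ 1.81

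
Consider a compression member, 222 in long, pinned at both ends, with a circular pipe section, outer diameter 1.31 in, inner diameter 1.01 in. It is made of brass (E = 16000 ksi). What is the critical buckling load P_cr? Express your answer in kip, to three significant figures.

d_o = 1.31 in, d_i = 1.01 in
I = π(d_o⁴ − d_i⁴)/64 = π(1.31⁴ − 1.010⁴)/64 = 9.348×10^-2 in⁴
Effective length L_e = K·L = 1 × 222 = 222.0 in
P_cr = π²EI / L_e² = π² × 16000×10³ × 9.348×10^-2 / 222.0² = 299.5 lb

P_cr ≈ 0.300 kip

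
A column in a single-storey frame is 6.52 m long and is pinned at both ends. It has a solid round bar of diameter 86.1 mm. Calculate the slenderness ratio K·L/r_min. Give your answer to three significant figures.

I = πd⁴/64 = π×86.1⁴/64 = 2.698×10^6 mm⁴
A = 5.822×10^3 mm²;  r_min = √(I/A) = √(2.698×10^6/5.822×10^3) = 21.52 mm
L_e = K·L = 1 × 6.52 m = 6.520 m = 6520.0 mm
λ = L_e / r_min = 6520.0 / 21.52 = 303

λ ≈ 303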